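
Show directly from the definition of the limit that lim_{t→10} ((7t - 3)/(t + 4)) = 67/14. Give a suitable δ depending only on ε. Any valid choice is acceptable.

Fix ε > 0. We want δ > 0 with 0 < |t − 10| < δ ⇒ |(7t - 3)/(t + 4) − (67/14)| < ε.
Combining over a common denominator, (7t - 3)/(t + 4) − (67/14) = [(7t - 3)·14 − 67·(t + 4)] / [14·(t + 4)] = 31(t − 10) / (14(t + 4)).
So |(7t - 3)/(t + 4) − (67/14)| = 31|t − 10| / (14·|t + 4|).
Require δ ≤ 7, so |t + 4| ≥ |14| − |t − 10| > 14 − 7 = 7.
Hence |(7t - 3)/(t + 4) − (67/14)| < 31|t − 10|/(14·7) = (31/98)|t − 10|, which is < ε once |t − 10| < (98/31)ε.
Take δ = min(7, (98/31)ε). Then 0 < |t − 10| < δ forces both bounds, so |(7t - 3)/(t + 4) − (67/14)| < ε.

δ = min(7, (98/31)ε)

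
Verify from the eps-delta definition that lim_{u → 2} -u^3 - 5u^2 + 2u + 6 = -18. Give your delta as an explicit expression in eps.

Fix eps > 0. We want delta > 0 such that 0 < |u − 2| < delta implies |(-u^3 - 5u^2 + 2u + 6) + 18| < eps.
(-u^3 - 5u^2 + 2u + 6) + 18 = -u^3 - 5u^2 + 2u + 24 = (u − 2)(-u^2 - 7u - 12).
So |(-u^3 - 5u^2 + 2u + 6) + 18| = |u − 2|·|-u^2 - 7u - 12|.
Assume first that |u − 2| < 1, so |u| < 3. Then |-u^2 - 7u - 12| ≤ 3^2 + 7·3 + 12 = 42.
Hence |(-u^3 - 5u^2 + 2u + 6) + 18| ≤ 42|u − 2| < eps provided |u − 2| < eps/42.
Take delta = min(1, eps/42). Then 0 < |u − 2| < delta gives both |u − 2| < 1 and |u − 2| < eps/42, so |(-u^3 - 5u^2 + 2u + 6) + 18| < eps.

delta = min(1, eps/42)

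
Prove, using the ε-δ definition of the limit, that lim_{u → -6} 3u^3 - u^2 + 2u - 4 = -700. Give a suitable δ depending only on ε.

δ = min(1, ε/396)

Let ε > 0. We want δ > 0 such that 0 < |u + 6| < δ implies |(3u^3 - u^2 + 2u - 4) + 700| < ε.
(3u^3 - u^2 + 2u - 4) + 700 = 3u^3 - u^2 + 2u + 696 = (u + 6)(3u^2 - 19u + 116).
So |(3u^3 - u^2 + 2u - 4) + 700| = |u + 6|·|3u^2 - 19u + 116|.
Require δ ≤ 1. Then |u + 6| < 1 gives |u| < 7, and by the triangle inequality |3u^2 - 19u + 116| ≤ 3·7^2 + 19·7 + 116 = 396.
Hence |(3u^3 - u^2 + 2u - 4) + 700| ≤ 396|u + 6| < ε provided |u + 6| < ε/396.
Choosing δ = min(1, ε/396) ensures both conditions, hence |(3u^3 - u^2 + 2u - 4) + 700| < ε.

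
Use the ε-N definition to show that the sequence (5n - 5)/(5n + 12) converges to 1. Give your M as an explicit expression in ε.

Let ε > 0 be given. For n ≥ 1, |(5n - 5)/(5n + 12) − 1| = |-85|/(5(5n + 12)) = 85/(5(5n + 12)).
Since 5n + 12 ≥ 5n for n ≥ 1, this is ≤ 85/(5·5n) = (17/5)/n.
So |(5n - 5)/(5n + 12) − 1| < ε whenever n > (17/5)/ε.
Take M = (17/5)/ε. If n > M then |(5n - 5)/(5n + 12) − 1| ≤ (17/5)/n < ε.

M = (17/5)/ε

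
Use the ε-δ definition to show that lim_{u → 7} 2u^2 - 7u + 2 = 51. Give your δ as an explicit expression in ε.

Let ε > 0 be given. We want δ > 0 such that 0 < |u − 7| < δ implies |(2u^2 - 7u + 2) − 51| < ε.
(2u^2 - 7u + 2) − 51 = 2u^2 - 7u - 49 = (u − 7)(2u + 7).
So |(2u^2 - 7u + 2) − 51| = |u − 7|·|2u + 7|.
Assume first that |u − 7| < 1, so |u| < 8. Then |2u + 7| ≤ 2·8 + 7 = 23.
Hence |(2u^2 - 7u + 2) − 51| ≤ 23|u − 7| < ε provided |u − 7| < ε/23.
Choosing δ = min(1, ε/23) ensures both conditions, hence |(2u^2 - 7u + 2) − 51| < ε.

δ = min(1, ε/23)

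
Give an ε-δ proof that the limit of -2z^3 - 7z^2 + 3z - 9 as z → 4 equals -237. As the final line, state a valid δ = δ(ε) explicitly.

Suppose ε > 0. We want δ > 0 such that 0 < |z − 4| < δ implies |(-2z^3 - 7z^2 + 3z - 9) + 237| < ε.
(-2z^3 - 7z^2 + 3z - 9) + 237 = -2z^3 - 7z^2 + 3z + 228 = (z − 4)(-2z^2 - 15z - 57).
So |(-2z^3 - 7z^2 + 3z - 9) + 237| = |z − 4|·|-2z^2 - 15z - 57|.
Assume first that |z − 4| < 2, so |z| < 6. Then |-2z^2 - 15z - 57| ≤ 2·6^2 + 15·6 + 57 = 219.
Hence |(-2z^3 - 7z^2 + 3z - 9) + 237| ≤ 219|z − 4| < ε provided |z − 4| < ε/219.
Choosing δ = min(2, ε/219) ensures both conditions, hence |(-2z^3 - 7z^2 + 3z - 9) + 237| < ε.

δ = min(2, ε/219)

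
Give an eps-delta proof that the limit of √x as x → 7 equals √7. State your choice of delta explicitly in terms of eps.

delta = min(7, √7·eps)

Let eps > 0 be given. We want delta > 0 such that 0 < |x − 7| < delta implies |√x − √7| < eps.
Rationalise: √x − √7 = (x − 7)/(√x + √7), so |√x − √7| = |x − 7|/(√x + √7).
Restrict delta ≤ 7 so that |x − 7| < 7 forces x > 0, and then √x + √7 > √7.
Hence |√x − √7| < |x − 7|/√7, which is < eps once |x − 7| < √7·eps.
Take delta = min(7, √7·eps). If 0 < |x − 7| < delta then x > 0 and |√x − √7| < |x − 7|/√7 < eps.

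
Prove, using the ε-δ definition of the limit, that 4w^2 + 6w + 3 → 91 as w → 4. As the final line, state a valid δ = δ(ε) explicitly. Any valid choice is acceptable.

δ = min(2, ε/46)

Let ε > 0 be given. We want δ > 0 such that 0 < |w − 4| < δ implies |(4w^2 + 6w + 3) − 91| < ε.
(4w^2 + 6w + 3) − 91 = 4w^2 + 6w - 88 = (w − 4)(4w + 22).
So |(4w^2 + 6w + 3) − 91| = |w − 4|·|4w + 22|.
Require δ ≤ 2. Then |w − 4| < 2 gives |w| < 6, and by the triangle inequality |4w + 22| ≤ 4·6 + 22 = 46.
Hence |(4w^2 + 6w + 3) − 91| ≤ 46|w − 4| < ε provided |w − 4| < ε/46.
Take δ = min(2, ε/46). Then 0 < |w − 4| < δ gives both |w − 4| < 2 and |w − 4| < ε/46, so |(4w^2 + 6w + 3) − 91| < ε.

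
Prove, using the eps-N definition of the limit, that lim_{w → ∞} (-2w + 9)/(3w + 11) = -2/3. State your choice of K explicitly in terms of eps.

Let eps > 0 be given. We seek K > 0 such that w > K implies |(-2w + 9)/(3w + 11) + 2/3| < eps.
(-2w + 9)/(3w + 11) + 2/3 = (3(-2w + 9) − (-2)(3w + 11)) / (3(3w + 11)) = 49/(3(3w + 11)).
For w > 0 we have 3w + 11 > 3w, so |(-2w + 9)/(3w + 11) + 2/3| = 49/(3(3w + 11)) < 49/(3·3w) = (49/9)/w.
Thus |(-2w + 9)/(3w + 11) + 2/3| < eps whenever w > (49/9)/eps.
Take K = (49/9)/eps. If w > K then |(-2w + 9)/(3w + 11) + 2/3| < (49/9)/w < eps.

K = (49/9)/eps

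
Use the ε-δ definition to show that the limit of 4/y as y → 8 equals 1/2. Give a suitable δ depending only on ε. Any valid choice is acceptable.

Let ε > 0 be given. We seek δ > 0 such that 0 < |y − 8| < δ implies |4/y − (1/2)| < ε.
|4/y − (1/2)| = 4·|8 − y|/(8·|y|) = 4|y − 8|/(8|y|).
Restrict δ ≤ 4. Then |y − 8| < 4 gives |y| > 4, so 8|y| > 32.
Then |4/y − (1/2)| < 4|y − 8|/32, which is < ε when |y − 8| < 8ε.
Take δ = min(4, 8ε). Then 0 < |y − 8| < δ gives both |y − 8| < 4 and |y − 8| < 8ε, so |4/y − (1/2)| < ε.

δ = min(4, 8ε)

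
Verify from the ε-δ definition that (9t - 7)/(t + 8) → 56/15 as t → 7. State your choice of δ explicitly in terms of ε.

Let ε > 0 be given. We want δ > 0 with 0 < |t − 7| < δ ⇒ |(9t - 7)/(t + 8) − (56/15)| < ε.
Combining over a common denominator, (9t - 7)/(t + 8) − (56/15) = [(9t - 7)·15 − 56·(t + 8)] / [15·(t + 8)] = 79(t − 7) / (15(t + 8)).
So |(9t - 7)/(t + 8) − (56/15)| = 79|t − 7| / (15·|t + 8|).
Require δ ≤ 15/2, so |t + 8| ≥ |15| − |t − 7| > 15 − 15/2 = 15/2.
Hence |(9t - 7)/(t + 8) − (56/15)| < 79|t − 7|/(15·(15/2)) = (158/225)|t − 7|, which is < ε once |t − 7| < (225/158)ε.
Take δ = min(15/2, (225/158)ε). Then 0 < |t − 7| < δ forces both bounds, so |(9t - 7)/(t + 8) − (56/15)| < ε.

δ = min(15/2, (225/158)ε)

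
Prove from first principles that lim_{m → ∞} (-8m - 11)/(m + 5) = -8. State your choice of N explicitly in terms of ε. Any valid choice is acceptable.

N = 29/ε

Let ε > 0 be given. For m ≥ 1, |(-8m - 11)/(m + 5) + 8| = |29|/((m + 5)) = 29/((m + 5)).
Since m + 5 ≥ m for m ≥ 1, this is ≤ 29/(m) = 29/m.
So |(-8m - 11)/(m + 5) + 8| < ε whenever m > 29/ε.
Take N = 29/ε. If m > N then |(-8m - 11)/(m + 5) + 8| ≤ 29/m < ε.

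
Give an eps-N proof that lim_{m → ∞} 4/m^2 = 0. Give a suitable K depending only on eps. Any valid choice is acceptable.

K = (4/eps)^{1/2}

Fix eps > 0. For m ≥ 1, |4/m^2 − 0| = 4/m^2.
4/m^2 < eps ⇔ m^2 > 4/eps ⇔ m > (4/eps)^{1/2}.
Take K = (4/eps)^{1/2}. Then m > K implies 4/m^2 < eps.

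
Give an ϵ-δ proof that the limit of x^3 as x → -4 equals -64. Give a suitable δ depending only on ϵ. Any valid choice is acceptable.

Suppose ϵ > 0. We seek δ > 0 with 0 < |x + 4| < δ ⇒ |x^3 + 64| < ϵ.
Factor: x^3 + 64 = (x + 4)(x^2 - 4x + 16), so |x^3 + 64| = |x + 4|·|x^2 - 4x + 16|.
Impose δ ≤ 1 so that |x| < 5; then |x^2 - 4x + 16| ≤ 61.
Hence |x^3 + 64| ≤ 61|x + 4|, which is < ϵ once |x + 4| < ϵ/61.
Take δ = min(1, ϵ/61). If 0 < |x + 4| < δ then both bounds hold and |x^3 + 64| ≤ 61|x + 4| < 61·(ϵ/61) = ϵ.

δ = min(1, ϵ/61)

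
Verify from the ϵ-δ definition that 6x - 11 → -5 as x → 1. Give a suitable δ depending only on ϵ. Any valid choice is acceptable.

Let ϵ > 0 be given. We need δ > 0 so that 0 < |x − 1| < δ implies |(6x - 11) + 5| < ϵ.
Since (6x - 11) + 5 = 6(x − 1), we have |(6x - 11) + 5| = 6|x − 1|.
So 6|x − 1| < ϵ exactly when |x − 1| < ϵ/6.
Choosing δ = ϵ/6 gives |(6x - 11) + 5| = 6|x − 1| < ϵ whenever |x − 1| < δ.

δ = ϵ/6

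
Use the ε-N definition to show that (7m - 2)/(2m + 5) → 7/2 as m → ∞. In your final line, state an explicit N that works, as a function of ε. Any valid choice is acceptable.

Fix ε > 0. For m ≥ 1, |(7m - 2)/(2m + 5) − (7/2)| = |-39|/(2(2m + 5)) = 39/(2(2m + 5)).
Since 2m + 5 ≥ 2m for m ≥ 1, this is ≤ 39/(2·2m) = (39/4)/m.
So |(7m - 2)/(2m + 5) − (7/2)| < ε whenever m > (39/4)/ε.
Take N = (39/4)/ε. If m > N then |(7m - 2)/(2m + 5) − (7/2)| ≤ (39/4)/m < ε.

N = (39/4)/ε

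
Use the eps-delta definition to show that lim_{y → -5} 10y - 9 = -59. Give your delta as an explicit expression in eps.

delta = eps/10

Suppose eps > 0. We need delta > 0 so that 0 < |y + 5| < delta implies |(10y - 9) + 59| < eps.
Since (10y - 9) + 59 = 10(y + 5), we have |(10y - 9) + 59| = 10|y + 5|.
So 10|y + 5| < eps exactly when |y + 5| < eps/10.
Choosing delta = eps/10 gives |(10y - 9) + 59| = 10|y + 5| < eps whenever |y + 5| < delta.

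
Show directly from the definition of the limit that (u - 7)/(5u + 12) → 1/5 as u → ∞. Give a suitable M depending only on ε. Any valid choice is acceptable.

Suppose ε > 0. We seek M > 0 such that u > M implies |(u - 7)/(5u + 12) − (1/5)| < ε.
(u - 7)/(5u + 12) − (1/5) = (5(u - 7) − (5u + 12)) / (5(5u + 12)) = -47/(5(5u + 12)).
For u > 0 we have 5u + 12 > 5u, so |(u - 7)/(5u + 12) − (1/5)| = 47/(5(5u + 12)) < 47/(5·5u) = (47/25)/u.
Thus |(u - 7)/(5u + 12) − (1/5)| < ε whenever u > (47/25)/ε.
Take M = (47/25)/ε. If u > M then |(u - 7)/(5u + 12) − (1/5)| < (47/25)/u < ε.

M = (47/25)/ε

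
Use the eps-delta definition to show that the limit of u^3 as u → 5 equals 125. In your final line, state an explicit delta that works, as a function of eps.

Let eps > 0. We seek delta > 0 with 0 < |u − 5| < delta ⇒ |u^3 − 125| < eps.
Factor: u^3 − 125 = (u − 5)(u^2 + 5u + 25), so |u^3 − 125| = |u − 5|·|u^2 + 5u + 25|.
Impose delta ≤ 2 so that |u| < 7; then |u^2 + 5u + 25| ≤ 109.
Hence |u^3 − 125| ≤ 109|u − 5|, which is < eps once |u − 5| < eps/109.
Take delta = min(2, eps/109). If 0 < |u − 5| < delta then both bounds hold and |u^3 − 125| ≤ 109|u − 5| < 109·(eps/109) = eps.

delta = min(2, eps/109)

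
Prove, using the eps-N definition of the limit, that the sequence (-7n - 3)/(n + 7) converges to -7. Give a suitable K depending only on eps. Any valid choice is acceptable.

Suppose eps > 0. For n ≥ 1, |(-7n - 3)/(n + 7) + 7| = |46|/((n + 7)) = 46/((n + 7)).
Since n + 7 ≥ n for n ≥ 1, this is ≤ 46/(n) = 46/n.
So |(-7n - 3)/(n + 7) + 7| < eps whenever n > 46/eps.
Take K = 46/eps. If n > K then |(-7n - 3)/(n + 7) + 7| ≤ 46/n < eps.

K = 46/eps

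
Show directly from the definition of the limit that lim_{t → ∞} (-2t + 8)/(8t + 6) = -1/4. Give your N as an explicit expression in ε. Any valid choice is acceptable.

N = (19/16)/ε

Let ε > 0 be given. We seek N > 0 such that t > N implies |(-2t + 8)/(8t + 6) + 1/4| < ε.
(-2t + 8)/(8t + 6) + 1/4 = (8(-2t + 8) − (-2)(8t + 6)) / (8(8t + 6)) = 76/(8(8t + 6)).
For t > 0 we have 8t + 6 > 8t, so |(-2t + 8)/(8t + 6) + 1/4| = 76/(8(8t + 6)) < 76/(8·8t) = (19/16)/t.
Thus |(-2t + 8)/(8t + 6) + 1/4| < ε whenever t > (19/16)/ε.
Take N = (19/16)/ε. If t > N then |(-2t + 8)/(8t + 6) + 1/4| < (19/16)/t < ε.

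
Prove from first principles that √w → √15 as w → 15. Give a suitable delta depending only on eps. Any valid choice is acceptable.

Fix eps > 0. We want delta > 0 such that 0 < |w − 15| < delta implies |√w − √15| < eps.
Rationalise: √w − √15 = (w − 15)/(√w + √15), so |√w − √15| = |w − 15|/(√w + √15).
Restrict delta ≤ 15 so that |w − 15| < 15 forces w > 0, and then √w + √15 > √15.
Hence |√w − √15| < |w − 15|/√15, which is < eps once |w − 15| < √15·eps.
Take delta = min(15, √15·eps). If 0 < |w − 15| < delta then w > 0 and |√w − √15| < |w − 15|/√15 < eps.

delta = min(15, √15·eps)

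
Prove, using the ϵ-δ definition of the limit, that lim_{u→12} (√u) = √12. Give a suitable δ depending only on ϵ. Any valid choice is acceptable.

Let ϵ > 0 be given. We want δ > 0 such that 0 < |u − 12| < δ implies |√u − √12| < ϵ.
Multiplying by the conjugate, |√u − √12| = |u − 12|/(√u + √12).
Restrict δ ≤ 12 so that |u − 12| < 12 forces u > 0, and then √u + √12 > √12.
Hence |√u − √12| < |u − 12|/√12, which is < ϵ once |u − 12| < √12·ϵ.
Take δ = min(12, √12·ϵ). If 0 < |u − 12| < δ then u > 0 and |√u − √12| < |u − 12|/√12 < ϵ.

δ = min(12, √12·ϵ)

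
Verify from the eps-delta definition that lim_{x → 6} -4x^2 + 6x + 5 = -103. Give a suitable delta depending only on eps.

Fix eps > 0. We want delta > 0 such that 0 < |x − 6| < delta implies |(-4x^2 + 6x + 5) + 103| < eps.
(-4x^2 + 6x + 5) + 103 = -4x^2 + 6x + 108 = (x − 6)(-4x - 18).
So |(-4x^2 + 6x + 5) + 103| = |x − 6|·|-4x - 18|.
Require delta ≤ 1. Then |x − 6| < 1 gives |x| < 7, and by the triangle inequality |-4x - 18| ≤ 4·7 + 18 = 46.
Hence |(-4x^2 + 6x + 5) + 103| ≤ 46|x − 6| < eps provided |x − 6| < eps/46.
Take delta = min(1, eps/46). Then 0 < |x − 6| < delta gives both |x − 6| < 1 and |x − 6| < eps/46, so |(-4x^2 + 6x + 5) + 103| < eps.

delta = min(1, eps/46)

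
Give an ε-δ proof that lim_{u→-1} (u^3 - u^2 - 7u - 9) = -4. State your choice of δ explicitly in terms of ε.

δ = min(1, ε/13)

Let ε > 0. We want δ > 0 such that 0 < |u + 1| < δ implies |(u^3 - u^2 - 7u - 9) + 4| < ε.
(u^3 - u^2 - 7u - 9) + 4 = u^3 - u^2 - 7u - 5 = (u + 1)(u^2 - 2u - 5).
So |(u^3 - u^2 - 7u - 9) + 4| = |u + 1|·|u^2 - 2u - 5|.
Require δ ≤ 1. Then |u + 1| < 1 gives |u| < 2, and by the triangle inequality |u^2 - 2u - 5| ≤ 2^2 + 2·2 + 5 = 13.
Hence |(u^3 - u^2 - 7u - 9) + 4| ≤ 13|u + 1| < ε provided |u + 1| < ε/13.
Take δ = min(1, ε/13). Then 0 < |u + 1| < δ gives both |u + 1| < 1 and |u + 1| < ε/13, so |(u^3 - u^2 - 7u - 9) + 4| < ε.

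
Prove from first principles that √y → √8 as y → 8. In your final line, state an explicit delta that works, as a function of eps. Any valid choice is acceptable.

delta = min(8, √8·eps)

Let eps > 0 be given. We want delta > 0 such that 0 < |y − 8| < delta implies |√y − √8| < eps.
Multiplying by the conjugate, |√y − √8| = |y − 8|/(√y + √8).
Restrict delta ≤ 8 so that |y − 8| < 8 forces y > 0, and then √y + √8 > √8.
Hence |√y − √8| < |y − 8|/√8, which is < eps once |y − 8| < √8·eps.
Take delta = min(8, √8·eps). If 0 < |y − 8| < delta then y > 0 and |√y − √8| < |y − 8|/√8 < eps.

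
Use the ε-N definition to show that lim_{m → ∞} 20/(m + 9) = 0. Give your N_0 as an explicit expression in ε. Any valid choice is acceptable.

Let ε > 0. For m ≥ 1, |20/(m + 9) − 0| = 20/(m + 9) ≤ 20/m.
We need 20/m < ε, i.e. m > 20/ε.
Take N_0 = 20/ε. If m > N_0 then |20/(m + 9)| ≤ 20/m < ε.

N_0 = 20/ε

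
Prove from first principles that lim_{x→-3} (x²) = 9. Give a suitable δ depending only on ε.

δ = min(2, ε/8)

Suppose ε > 0. We seek δ > 0 with 0 < |x + 3| < δ ⇒ |x² − 9| < ε.
Factor: x² − 9 = (x + 3)(x - 3), so |x² − 9| = |x + 3|·|x - 3|.
Impose δ ≤ 2 so that |x| < 5; then |x - 3| ≤ 8.
Hence |x² − 9| ≤ 8|x + 3|, which is < ε once |x + 3| < ε/8.
Take δ = min(2, ε/8). If 0 < |x + 3| < δ then both bounds hold and |x² − 9| ≤ 8|x + 3| < 8·(ε/8) = ε.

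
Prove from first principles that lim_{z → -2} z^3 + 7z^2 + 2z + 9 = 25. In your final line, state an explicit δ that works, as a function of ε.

δ = min(1, ε/32)

Let ε > 0 be given. We want δ > 0 such that 0 < |z + 2| < δ implies |(z^3 + 7z^2 + 2z + 9) − 25| < ε.
(z^3 + 7z^2 + 2z + 9) − 25 = z^3 + 7z^2 + 2z - 16 = (z + 2)(z^2 + 5z - 8).
So |(z^3 + 7z^2 + 2z + 9) − 25| = |z + 2|·|z^2 + 5z - 8|.
Require δ ≤ 1. Then |z + 2| < 1 gives |z| < 3, and by the triangle inequality |z^2 + 5z - 8| ≤ 3^2 + 5·3 + 8 = 32.
Hence |(z^3 + 7z^2 + 2z + 9) − 25| ≤ 32|z + 2| < ε provided |z + 2| < ε/32.
Choosing δ = min(1, ε/32) ensures both conditions, hence |(z^3 + 7z^2 + 2z + 9) − 25| < ε.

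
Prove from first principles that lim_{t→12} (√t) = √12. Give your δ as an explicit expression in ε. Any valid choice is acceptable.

Let ε > 0. We want δ > 0 such that 0 < |t − 12| < δ implies |√t − √12| < ε.
Rationalise: √t − √12 = (t − 12)/(√t + √12), so |√t − √12| = |t − 12|/(√t + √12).
Restrict δ ≤ 12 so that |t − 12| < 12 forces t > 0, and then √t + √12 > √12.
Hence |√t − √12| < |t − 12|/√12, which is < ε once |t − 12| < √12·ε.
Take δ = min(12, √12·ε). If 0 < |t − 12| < δ then t > 0 and |√t − √12| < |t − 12|/√12 < ε.

δ = min(12, √12·ε)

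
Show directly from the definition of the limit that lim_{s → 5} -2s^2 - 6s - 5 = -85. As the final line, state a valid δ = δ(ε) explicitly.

Let ε > 0. We want δ > 0 such that 0 < |s − 5| < δ implies |(-2s^2 - 6s - 5) + 85| < ε.
(-2s^2 - 6s - 5) + 85 = -2s^2 - 6s + 80 = (s − 5)(-2s - 16).
So |(-2s^2 - 6s - 5) + 85| = |s − 5|·|-2s - 16|.
Assume first that |s − 5| < 1, so |s| < 6. Then |-2s - 16| ≤ 2·6 + 16 = 28.
Hence |(-2s^2 - 6s - 5) + 85| ≤ 28|s − 5| < ε provided |s − 5| < ε/28.
Choosing δ = min(1, ε/28) ensures both conditions, hence |(-2s^2 - 6s - 5) + 85| < ε.

δ = min(1, ε/28)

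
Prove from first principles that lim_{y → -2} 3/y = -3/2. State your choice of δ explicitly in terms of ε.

Fix ε > 0. We seek δ > 0 such that 0 < |y + 2| < δ implies |3/y + 3/2| < ε.
|3/y + 3/2| = 3·|-2 − y|/(2·|y|) = 3|y + 2|/(2|y|).
Restrict δ ≤ 1. Then |y + 2| < 1 gives |y| > 1, so 2|y| > 2.
Then |3/y + 3/2| < 3|y + 2|/2, which is < ε when |y + 2| < (2/3)ε.
Take δ = min(1, (2/3)ε). Then 0 < |y + 2| < δ gives both |y + 2| < 1 and |y + 2| < (2/3)ε, so |3/y + 3/2| < ε.

δ = min(1, (2/3)ε)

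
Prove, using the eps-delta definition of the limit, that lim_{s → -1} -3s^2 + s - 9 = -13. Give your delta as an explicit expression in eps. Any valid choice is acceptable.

Suppose eps > 0. We want delta > 0 such that 0 < |s + 1| < delta implies |(-3s^2 + s - 9) + 13| < eps.
(-3s^2 + s - 9) + 13 = -3s^2 + s + 4 = (s + 1)(-3s + 4).
So |(-3s^2 + s - 9) + 13| = |s + 1|·|-3s + 4|.
Require delta ≤ 2. Then |s + 1| < 2 gives |s| < 3, and by the triangle inequality |-3s + 4| ≤ 3·3 + 4 = 13.
Hence |(-3s^2 + s - 9) + 13| ≤ 13|s + 1| < eps provided |s + 1| < eps/13.
Take delta = min(2, eps/13). Then 0 < |s + 1| < delta gives both |s + 1| < 2 and |s + 1| < eps/13, so |(-3s^2 + s - 9) + 13| < eps.

delta = min(2, eps/13)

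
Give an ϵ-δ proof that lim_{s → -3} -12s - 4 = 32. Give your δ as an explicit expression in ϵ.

δ = ϵ/12

Let ϵ > 0. We need δ > 0 so that 0 < |s + 3| < δ implies |(-12s - 4) − 32| < ϵ.
Since (-12s - 4) − 32 = -12(s + 3), we have |(-12s - 4) − 32| = 12|s + 3|.
Thus it suffices that |s + 3| < ϵ/12.
Choosing δ = ϵ/12 gives |(-12s - 4) − 32| = 12|s + 3| < ϵ whenever |s + 3| < δ.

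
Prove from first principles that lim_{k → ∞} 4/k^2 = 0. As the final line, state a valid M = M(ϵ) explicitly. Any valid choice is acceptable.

M = (4/ϵ)^{1/2}

Let ϵ > 0 be given. For k ≥ 1, |4/k^2 − 0| = 4/k^2.
4/k^2 < ϵ ⇔ k^2 > 4/ϵ ⇔ k > (4/ϵ)^{1/2}.
Take M = (4/ϵ)^{1/2}. Then k > M implies 4/k^2 < ϵ.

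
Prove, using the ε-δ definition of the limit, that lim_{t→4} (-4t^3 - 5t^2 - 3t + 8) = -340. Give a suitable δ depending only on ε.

δ = min(1, ε/292)

Suppose ε > 0. We want δ > 0 such that 0 < |t − 4| < δ implies |(-4t^3 - 5t^2 - 3t + 8) + 340| < ε.
(-4t^3 - 5t^2 - 3t + 8) + 340 = -4t^3 - 5t^2 - 3t + 348 = (t − 4)(-4t^2 - 21t - 87).
So |(-4t^3 - 5t^2 - 3t + 8) + 340| = |t − 4|·|-4t^2 - 21t - 87|.
Assume first that |t − 4| < 1, so |t| < 5. Then |-4t^2 - 21t - 87| ≤ 4·5^2 + 21·5 + 87 = 292.
Hence |(-4t^3 - 5t^2 - 3t + 8) + 340| ≤ 292|t − 4| < ε provided |t − 4| < ε/292.
Take δ = min(1, ε/292). Then 0 < |t − 4| < δ gives both |t − 4| < 1 and |t − 4| < ε/292, so |(-4t^3 - 5t^2 - 3t + 8) + 340| < ε.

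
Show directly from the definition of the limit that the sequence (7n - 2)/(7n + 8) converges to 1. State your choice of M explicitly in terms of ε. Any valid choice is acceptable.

M = (10/7)/ε

Fix ε > 0. For n ≥ 1, |(7n - 2)/(7n + 8) − 1| = |-70|/(7(7n + 8)) = 70/(7(7n + 8)).
Since 7n + 8 ≥ 7n for n ≥ 1, this is ≤ 70/(7·7n) = (10/7)/n.
So |(7n - 2)/(7n + 8) − 1| < ε whenever n > (10/7)/ε.
Take M = (10/7)/ε. If n > M then |(7n - 2)/(7n + 8) − 1| ≤ (10/7)/n < ε.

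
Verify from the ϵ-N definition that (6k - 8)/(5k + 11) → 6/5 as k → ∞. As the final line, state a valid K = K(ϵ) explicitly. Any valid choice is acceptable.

Let ϵ > 0 be given. For k ≥ 1, |(6k - 8)/(5k + 11) − (6/5)| = |-106|/(5(5k + 11)) = 106/(5(5k + 11)).
Since 5k + 11 ≥ 5k for k ≥ 1, this is ≤ 106/(5·5k) = (106/25)/k.
So |(6k - 8)/(5k + 11) − (6/5)| < ϵ whenever k > (106/25)/ϵ.
Take K = (106/25)/ϵ. If k > K then |(6k - 8)/(5k + 11) − (6/5)| ≤ (106/25)/k < ϵ.

K = (106/25)/ϵ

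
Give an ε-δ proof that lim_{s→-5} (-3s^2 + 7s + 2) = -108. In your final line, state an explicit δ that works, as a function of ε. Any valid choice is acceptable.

δ = min(2, ε/43)

Suppose ε > 0. We want δ > 0 such that 0 < |s + 5| < δ implies |(-3s^2 + 7s + 2) + 108| < ε.
(-3s^2 + 7s + 2) + 108 = -3s^2 + 7s + 110 = (s + 5)(-3s + 22).
So |(-3s^2 + 7s + 2) + 108| = |s + 5|·|-3s + 22|.
Require δ ≤ 2. Then |s + 5| < 2 gives |s| < 7, and by the triangle inequality |-3s + 22| ≤ 3·7 + 22 = 43.
Hence |(-3s^2 + 7s + 2) + 108| ≤ 43|s + 5| < ε provided |s + 5| < ε/43.
Choosing δ = min(2, ε/43) ensures both conditions, hence |(-3s^2 + 7s + 2) + 108| < ε.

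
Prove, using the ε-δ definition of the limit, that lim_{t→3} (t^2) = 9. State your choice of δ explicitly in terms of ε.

δ = min(1, ε/7)

Let ε > 0. We seek δ > 0 with 0 < |t − 3| < δ ⇒ |t^2 − 9| < ε.
Factor: t^2 − 9 = (t − 3)(t + 3), so |t^2 − 9| = |t − 3|·|t + 3|.
Impose δ ≤ 1 so that |t| < 4; then |t + 3| ≤ 7.
Hence |t^2 − 9| ≤ 7|t − 3|, which is < ε once |t − 3| < ε/7.
Take δ = min(1, ε/7). If 0 < |t − 3| < δ then both bounds hold and |t^2 − 9| ≤ 7|t − 3| < 7·(ε/7) = ε.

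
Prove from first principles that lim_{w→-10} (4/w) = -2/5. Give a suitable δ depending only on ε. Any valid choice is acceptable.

Let ε > 0. We seek δ > 0 such that 0 < |w + 10| < δ implies |4/w + 2/5| < ε.
|4/w + 2/5| = 4·|-10 − w|/(10·|w|) = 4|w + 10|/(10|w|).
Require δ ≤ 5 so that |w| > 10 − 5 = 5, hence 10|w| > 50.
Then |4/w + 2/5| < 4|w + 10|/50, which is < ε when |w + 10| < (25/2)ε.
Take δ = min(5, (25/2)ε). Then 0 < |w + 10| < δ gives both |w + 10| < 5 and |w + 10| < (25/2)ε, so |4/w + 2/5| < ε.

δ = min(5, (25/2)ε)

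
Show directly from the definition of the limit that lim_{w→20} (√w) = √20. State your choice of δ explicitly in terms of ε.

δ = min(20, √20·ε)

Fix ε > 0. We want δ > 0 such that 0 < |w − 20| < δ implies |√w − √20| < ε.
Rationalise: √w − √20 = (w − 20)/(√w + √20), so |√w − √20| = |w − 20|/(√w + √20).
Restrict δ ≤ 20 so that |w − 20| < 20 forces w > 0, and then √w + √20 > √20.
Hence |√w − √20| < |w − 20|/√20, which is < ε once |w − 20| < √20·ε.
Take δ = min(20, √20·ε). If 0 < |w − 20| < δ then w > 0 and |√w − √20| < |w − 20|/√20 < ε.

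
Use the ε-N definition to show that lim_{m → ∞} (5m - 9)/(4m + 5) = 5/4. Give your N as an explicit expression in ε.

Let ε > 0. For m ≥ 1, |(5m - 9)/(4m + 5) − (5/4)| = |-61|/(4(4m + 5)) = 61/(4(4m + 5)).
Since 4m + 5 ≥ 4m for m ≥ 1, this is ≤ 61/(4·4m) = (61/16)/m.
So |(5m - 9)/(4m + 5) − (5/4)| < ε whenever m > (61/16)/ε.
Take N = (61/16)/ε. If m > N then |(5m - 9)/(4m + 5) − (5/4)| ≤ (61/16)/m < ε.

N = (61/16)/ε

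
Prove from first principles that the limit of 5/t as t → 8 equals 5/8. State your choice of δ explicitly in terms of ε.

δ = min(4, (32/5)ε)

Let ε > 0. We seek δ > 0 such that 0 < |t − 8| < δ implies |5/t − (5/8)| < ε.
|5/t − (5/8)| = 5·|8 − t|/(8·|t|) = 5|t − 8|/(8|t|).
Require δ ≤ 4 so that |t| > 8 − 4 = 4, hence 8|t| > 32.
Then |5/t − (5/8)| < 5|t − 8|/32, which is < ε when |t − 8| < (32/5)ε.
Take δ = min(4, (32/5)ε). Then 0 < |t − 8| < δ gives both |t − 8| < 4 and |t − 8| < (32/5)ε, so |5/t − (5/8)| < ε.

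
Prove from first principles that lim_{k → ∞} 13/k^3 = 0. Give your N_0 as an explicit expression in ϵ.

N_0 = (13/ϵ)^{1/3}

Let ϵ > 0. For k ≥ 1, |13/k^3 − 0| = 13/k^3.
13/k^3 < ϵ ⇔ k^3 > 13/ϵ ⇔ k > (13/ϵ)^{1/3}.
Take N_0 = (13/ϵ)^{1/3}. Then k > N_0 implies 13/k^3 < ϵ.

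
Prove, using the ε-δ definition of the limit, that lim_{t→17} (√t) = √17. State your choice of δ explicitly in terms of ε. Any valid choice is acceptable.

δ = min(17, √17·ε)

Fix ε > 0. We want δ > 0 such that 0 < |t − 17| < δ implies |√t − √17| < ε.
Rationalise: √t − √17 = (t − 17)/(√t + √17), so |√t − √17| = |t − 17|/(√t + √17).
Restrict δ ≤ 17 so that |t − 17| < 17 forces t > 0, and then √t + √17 > √17.
Hence |√t − √17| < |t − 17|/√17, which is < ε once |t − 17| < √17·ε.
Take δ = min(17, √17·ε). If 0 < |t − 17| < δ then t > 0 and |√t − √17| < |t − 17|/√17 < ε.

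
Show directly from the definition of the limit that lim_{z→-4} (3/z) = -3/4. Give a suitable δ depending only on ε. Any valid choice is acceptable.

δ = min(2, (8/3)ε)

Fix ε > 0. We seek δ > 0 such that 0 < |z + 4| < δ implies |3/z + 3/4| < ε.
|3/z + 3/4| = 3·|-4 − z|/(4·|z|) = 3|z + 4|/(4|z|).
Restrict δ ≤ 2. Then |z + 4| < 2 gives |z| > 2, so 4|z| > 8.
Then |3/z + 3/4| < 3|z + 4|/8, which is < ε when |z + 4| < (8/3)ε.
Take δ = min(2, (8/3)ε). Then 0 < |z + 4| < δ gives both |z + 4| < 2 and |z + 4| < (8/3)ε, so |3/z + 3/4| < ε.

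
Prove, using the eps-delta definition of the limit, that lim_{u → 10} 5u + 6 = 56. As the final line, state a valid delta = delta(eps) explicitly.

delta = eps/5

Let eps > 0. We need delta > 0 so that 0 < |u − 10| < delta implies |(5u + 6) − 56| < eps.
Since (5u + 6) − 56 = 5(u − 10), we have |(5u + 6) − 56| = 5|u − 10|.
Thus it suffices that |u − 10| < eps/5.
Take delta = eps/5. If 0 < |u − 10| < delta then |(5u + 6) − 56| = 5|u − 10| < 5·(eps/5) = eps.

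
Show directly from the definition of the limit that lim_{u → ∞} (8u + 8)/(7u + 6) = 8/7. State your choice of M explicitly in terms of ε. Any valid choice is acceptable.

M = (8/49)/ε

Suppose ε > 0. We seek M > 0 such that u > M implies |(8u + 8)/(7u + 6) − (8/7)| < ε.
(8u + 8)/(7u + 6) − (8/7) = (7(8u + 8) − 8(7u + 6)) / (7(7u + 6)) = 8/(7(7u + 6)).
For u > 0 we have 7u + 6 > 7u, so |(8u + 8)/(7u + 6) − (8/7)| = 8/(7(7u + 6)) < 8/(7·7u) = (8/49)/u.
Thus |(8u + 8)/(7u + 6) − (8/7)| < ε whenever u > (8/49)/ε.
Take M = (8/49)/ε. If u > M then |(8u + 8)/(7u + 6) − (8/7)| < (8/49)/u < ε.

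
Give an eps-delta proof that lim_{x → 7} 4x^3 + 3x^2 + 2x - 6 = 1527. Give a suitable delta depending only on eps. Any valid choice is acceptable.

delta = min(1, eps/723)

Suppose eps > 0. We want delta > 0 such that 0 < |x − 7| < delta implies |(4x^3 + 3x^2 + 2x - 6) − 1527| < eps.
(4x^3 + 3x^2 + 2x - 6) − 1527 = 4x^3 + 3x^2 + 2x - 1533 = (x − 7)(4x^2 + 31x + 219).
So |(4x^3 + 3x^2 + 2x - 6) − 1527| = |x − 7|·|4x^2 + 31x + 219|.
Require delta ≤ 1. Then |x − 7| < 1 gives |x| < 8, and by the triangle inequality |4x^2 + 31x + 219| ≤ 4·8^2 + 31·8 + 219 = 723.
Hence |(4x^3 + 3x^2 + 2x - 6) − 1527| ≤ 723|x − 7| < eps provided |x − 7| < eps/723.
Choosing delta = min(1, eps/723) ensures both conditions, hence |(4x^3 + 3x^2 + 2x - 6) − 1527| < eps.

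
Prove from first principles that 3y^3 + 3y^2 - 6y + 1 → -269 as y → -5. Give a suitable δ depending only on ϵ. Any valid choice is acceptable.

Let ϵ > 0. We want δ > 0 such that 0 < |y + 5| < δ implies |(3y^3 + 3y^2 - 6y + 1) + 269| < ϵ.
(3y^3 + 3y^2 - 6y + 1) + 269 = 3y^3 + 3y^2 - 6y + 270 = (y + 5)(3y^2 - 12y + 54).
So |(3y^3 + 3y^2 - 6y + 1) + 269| = |y + 5|·|3y^2 - 12y + 54|.
Require δ ≤ 1. Then |y + 5| < 1 gives |y| < 6, and by the triangle inequality |3y^2 - 12y + 54| ≤ 3·6^2 + 12·6 + 54 = 234.
Hence |(3y^3 + 3y^2 - 6y + 1) + 269| ≤ 234|y + 5| < ϵ provided |y + 5| < ϵ/234.
Choosing δ = min(1, ϵ/234) ensures both conditions, hence |(3y^3 + 3y^2 - 6y + 1) + 269| < ϵ.

δ = min(1, ϵ/234)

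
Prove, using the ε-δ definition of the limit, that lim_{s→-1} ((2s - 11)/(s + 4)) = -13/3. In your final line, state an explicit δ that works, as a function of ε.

δ = min(3/2, (9/38)ε)

Fix ε > 0. We want δ > 0 with 0 < |s + 1| < δ ⇒ |(2s - 11)/(s + 4) + 13/3| < ε.
Combining over a common denominator, (2s - 11)/(s + 4) + 13/3 = [(2s - 11)·3 − (-13)·(s + 4)] / [3·(s + 4)] = 19(s + 1) / (3(s + 4)).
So |(2s - 11)/(s + 4) + 13/3| = 19|s + 1| / (3·|s + 4|).
Require δ ≤ 3/2, so |s + 4| ≥ |3| − |s + 1| > 3 − 3/2 = 3/2.
Hence |(2s - 11)/(s + 4) + 13/3| < 19|s + 1|/(3·(3/2)) = (38/9)|s + 1|, which is < ε once |s + 1| < (9/38)ε.
Take δ = min(3/2, (9/38)ε). Then 0 < |s + 1| < δ forces both bounds, so |(2s - 11)/(s + 4) + 13/3| < ε.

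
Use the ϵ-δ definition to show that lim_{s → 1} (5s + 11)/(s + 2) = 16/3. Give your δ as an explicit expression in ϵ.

Let ϵ > 0 be given. We want δ > 0 with 0 < |s − 1| < δ ⇒ |(5s + 11)/(s + 2) − (16/3)| < ϵ.
Combining over a common denominator, (5s + 11)/(s + 2) − (16/3) = [(5s + 11)·3 − 16·(s + 2)] / [3·(s + 2)] = -1(s − 1) / (3(s + 2)).
So |(5s + 11)/(s + 2) − (16/3)| = |s − 1| / (3·|s + 2|).
Restrict δ ≤ 3/2. Then |s − 1| < 3/2 gives |s + 2| = |(s − 1) + 3| ≥ 3 − 3/2 = 3/2.
Hence |(5s + 11)/(s + 2) − (16/3)| < |s − 1|/(3·(3/2)) = (2/9)|s − 1|, which is < ϵ once |s − 1| < (9/2)ϵ.
Take δ = min(3/2, (9/2)ϵ). Then 0 < |s − 1| < δ forces both bounds, so |(5s + 11)/(s + 2) − (16/3)| < ϵ.

δ = min(3/2, (9/2)ϵ)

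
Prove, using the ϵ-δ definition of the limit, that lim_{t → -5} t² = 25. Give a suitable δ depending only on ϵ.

Let ϵ > 0 be given. We seek δ > 0 with 0 < |t + 5| < δ ⇒ |t² − 25| < ϵ.
Factor: t² − 25 = (t + 5)(t - 5), so |t² − 25| = |t + 5|·|t - 5|.
Restrict δ ≤ 1. Then |t + 5| < 1 gives |t| < 6, so by the triangle inequality |t - 5| ≤ 6 + 5 = 11.
Hence |t² − 25| ≤ 11|t + 5|, which is < ϵ once |t + 5| < ϵ/11.
Take δ = min(1, ϵ/11). If 0 < |t + 5| < δ then both bounds hold and |t² − 25| ≤ 11|t + 5| < 11·(ϵ/11) = ϵ.

δ = min(1, ϵ/11)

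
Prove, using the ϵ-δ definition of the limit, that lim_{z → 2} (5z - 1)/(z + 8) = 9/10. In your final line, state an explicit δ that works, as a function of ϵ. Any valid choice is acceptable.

Fix ϵ > 0. We want δ > 0 with 0 < |z − 2| < δ ⇒ |(5z - 1)/(z + 8) − (9/10)| < ϵ.
Combining over a common denominator, (5z - 1)/(z + 8) − (9/10) = [(5z - 1)·10 − 9·(z + 8)] / [10·(z + 8)] = 41(z − 2) / (10(z + 8)).
So |(5z - 1)/(z + 8) − (9/10)| = 41|z − 2| / (10·|z + 8|).
Require δ ≤ 5, so |z + 8| ≥ |10| − |z − 2| > 10 − 5 = 5.
Hence |(5z - 1)/(z + 8) − (9/10)| < 41|z − 2|/(10·5) = (41/50)|z − 2|, which is < ϵ once |z − 2| < (50/41)ϵ.
Take δ = min(5, (50/41)ϵ). Then 0 < |z − 2| < δ forces both bounds, so |(5z - 1)/(z + 8) − (9/10)| < ϵ.

δ = min(5, (50/41)ϵ)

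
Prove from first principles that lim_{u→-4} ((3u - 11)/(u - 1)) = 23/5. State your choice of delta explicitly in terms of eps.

Let eps > 0. We want delta > 0 with 0 < |u + 4| < delta ⇒ |(3u - 11)/(u - 1) − (23/5)| < eps.
Combining over a common denominator, (3u - 11)/(u - 1) − (23/5) = [(3u - 11)·(-5) − (-23)·(u - 1)] / [(-5)·(u - 1)] = 8(u + 4) / ((-5)(u - 1)).
So |(3u - 11)/(u - 1) − (23/5)| = 8|u + 4| / (5·|u − 1|).
Restrict delta ≤ 5/2. Then |u + 4| < 5/2 gives |u − 1| = |(u + 4) + (-5)| ≥ 5 − 5/2 = 5/2.
Hence |(3u - 11)/(u - 1) − (23/5)| < 8|u + 4|/(5·(5/2)) = (16/25)|u + 4|, which is < eps once |u + 4| < (25/16)eps.
Take delta = min(5/2, (25/16)eps). Then 0 < |u + 4| < delta forces both bounds, so |(3u - 11)/(u - 1) − (23/5)| < eps.

delta = min(5/2, (25/16)eps)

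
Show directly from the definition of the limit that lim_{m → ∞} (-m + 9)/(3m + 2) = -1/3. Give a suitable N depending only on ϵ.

Fix ϵ > 0. For m ≥ 1, |(-m + 9)/(3m + 2) + 1/3| = |29|/(3(3m + 2)) = 29/(3(3m + 2)).
Since 3m + 2 ≥ 3m for m ≥ 1, this is ≤ 29/(3·3m) = (29/9)/m.
So |(-m + 9)/(3m + 2) + 1/3| < ϵ whenever m > (29/9)/ϵ.
Take N = (29/9)/ϵ. If m > N then |(-m + 9)/(3m + 2) + 1/3| ≤ (29/9)/m < ϵ.

N = (29/9)/ϵ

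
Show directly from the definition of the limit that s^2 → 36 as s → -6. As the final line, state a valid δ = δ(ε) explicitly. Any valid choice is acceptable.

Fix ε > 0. We seek δ > 0 with 0 < |s + 6| < δ ⇒ |s^2 − 36| < ε.
Factor: s^2 − 36 = (s + 6)(s - 6), so |s^2 − 36| = |s + 6|·|s - 6|.
Impose δ ≤ 1 so that |s| < 7; then |s - 6| ≤ 13.
Hence |s^2 − 36| ≤ 13|s + 6|, which is < ε once |s + 6| < ε/13.
Take δ = min(1, ε/13). If 0 < |s + 6| < δ then both bounds hold and |s^2 − 36| ≤ 13|s + 6| < 13·(ε/13) = ε.

δ = min(1, ε/13)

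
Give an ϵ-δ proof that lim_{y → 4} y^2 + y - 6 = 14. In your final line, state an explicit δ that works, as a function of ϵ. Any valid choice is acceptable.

Fix ϵ > 0. We want δ > 0 such that 0 < |y − 4| < δ implies |(y^2 + y - 6) − 14| < ϵ.
(y^2 + y - 6) − 14 = y^2 + y - 20 = (y − 4)(y + 5).
So |(y^2 + y - 6) − 14| = |y − 4|·|y + 5|.
Require δ ≤ 2. Then |y − 4| < 2 gives |y| < 6, and by the triangle inequality |y + 5| ≤ 6 + 5 = 11.
Hence |(y^2 + y - 6) − 14| ≤ 11|y − 4| < ϵ provided |y − 4| < ϵ/11.
Take δ = min(2, ϵ/11). Then 0 < |y − 4| < δ gives both |y − 4| < 2 and |y − 4| < ϵ/11, so |(y^2 + y - 6) − 14| < ϵ.

δ = min(2, ϵ/11)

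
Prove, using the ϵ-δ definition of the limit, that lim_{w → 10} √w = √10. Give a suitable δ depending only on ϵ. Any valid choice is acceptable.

Fix ϵ > 0. We want δ > 0 such that 0 < |w − 10| < δ implies |√w − √10| < ϵ.
Rationalise: √w − √10 = (w − 10)/(√w + √10), so |√w − √10| = |w − 10|/(√w + √10).
Restrict δ ≤ 10 so that |w − 10| < 10 forces w > 0, and then √w + √10 > √10.
Hence |√w − √10| < |w − 10|/√10, which is < ϵ once |w − 10| < √10·ϵ.
Take δ = min(10, √10·ϵ). If 0 < |w − 10| < δ then w > 0 and |√w − √10| < |w − 10|/√10 < ϵ.

δ = min(10, √10·ϵ)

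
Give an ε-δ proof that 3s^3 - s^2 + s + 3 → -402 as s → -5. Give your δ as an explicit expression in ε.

Let ε > 0 be given. We want δ > 0 such that 0 < |s + 5| < δ implies |(3s^3 - s^2 + s + 3) + 402| < ε.
(3s^3 - s^2 + s + 3) + 402 = 3s^3 - s^2 + s + 405 = (s + 5)(3s^2 - 16s + 81).
So |(3s^3 - s^2 + s + 3) + 402| = |s + 5|·|3s^2 - 16s + 81|.
Assume first that |s + 5| < 1, so |s| < 6. Then |3s^2 - 16s + 81| ≤ 3·6^2 + 16·6 + 81 = 285.
Hence |(3s^3 - s^2 + s + 3) + 402| ≤ 285|s + 5| < ε provided |s + 5| < ε/285.
Choosing δ = min(1, ε/285) ensures both conditions, hence |(3s^3 - s^2 + s + 3) + 402| < ε.

δ = min(1, ε/285)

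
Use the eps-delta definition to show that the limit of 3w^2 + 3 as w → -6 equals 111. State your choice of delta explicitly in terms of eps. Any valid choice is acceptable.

delta = min(1, eps/39)

Fix eps > 0. We want delta > 0 such that 0 < |w + 6| < delta implies |(3w^2 + 3) − 111| < eps.
(3w^2 + 3) − 111 = 3w^2 - 108 = (w + 6)(3w - 18).
So |(3w^2 + 3) − 111| = |w + 6|·|3w - 18|.
Assume first that |w + 6| < 1, so |w| < 7. Then |3w - 18| ≤ 3·7 + 18 = 39.
Hence |(3w^2 + 3) − 111| ≤ 39|w + 6| < eps provided |w + 6| < eps/39.
Choosing delta = min(1, eps/39) ensures both conditions, hence |(3w^2 + 3) − 111| < eps.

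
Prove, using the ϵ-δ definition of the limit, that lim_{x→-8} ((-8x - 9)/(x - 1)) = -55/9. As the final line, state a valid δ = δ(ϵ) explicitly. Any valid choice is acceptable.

δ = min(9/2, (81/34)ϵ)

Suppose ϵ > 0. We want δ > 0 with 0 < |x + 8| < δ ⇒ |(-8x - 9)/(x - 1) + 55/9| < ϵ.
Combining over a common denominator, (-8x - 9)/(x - 1) + 55/9 = [(-8x - 9)·(-9) − 55·(x - 1)] / [(-9)·(x - 1)] = 17(x + 8) / ((-9)(x - 1)).
So |(-8x - 9)/(x - 1) + 55/9| = 17|x + 8| / (9·|x − 1|).
Restrict δ ≤ 9/2. Then |x + 8| < 9/2 gives |x − 1| = |(x + 8) + (-9)| ≥ 9 − 9/2 = 9/2.
Hence |(-8x - 9)/(x - 1) + 55/9| < 17|x + 8|/(9·(9/2)) = (34/81)|x + 8|, which is < ϵ once |x + 8| < (81/34)ϵ.
Take δ = min(9/2, (81/34)ϵ). Then 0 < |x + 8| < δ forces both bounds, so |(-8x - 9)/(x - 1) + 55/9| < ϵ.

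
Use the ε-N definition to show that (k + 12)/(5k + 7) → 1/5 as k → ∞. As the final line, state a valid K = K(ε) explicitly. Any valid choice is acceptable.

Fix ε > 0. For k ≥ 1, |(k + 12)/(5k + 7) − (1/5)| = |53|/(5(5k + 7)) = 53/(5(5k + 7)).
Since 5k + 7 ≥ 5k for k ≥ 1, this is ≤ 53/(5·5k) = (53/25)/k.
So |(k + 12)/(5k + 7) − (1/5)| < ε whenever k > (53/25)/ε.
Take K = (53/25)/ε. If k > K then |(k + 12)/(5k + 7) − (1/5)| ≤ (53/25)/k < ε.

K = (53/25)/ε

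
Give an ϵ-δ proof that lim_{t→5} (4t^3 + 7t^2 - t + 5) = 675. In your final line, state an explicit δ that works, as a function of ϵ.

δ = min(2, ϵ/519)

Let ϵ > 0 be given. We want δ > 0 such that 0 < |t − 5| < δ implies |(4t^3 + 7t^2 - t + 5) − 675| < ϵ.
(4t^3 + 7t^2 - t + 5) − 675 = 4t^3 + 7t^2 - t - 670 = (t − 5)(4t^2 + 27t + 134).
So |(4t^3 + 7t^2 - t + 5) − 675| = |t − 5|·|4t^2 + 27t + 134|.
Assume first that |t − 5| < 2, so |t| < 7. Then |4t^2 + 27t + 134| ≤ 4·7^2 + 27·7 + 134 = 519.
Hence |(4t^3 + 7t^2 - t + 5) − 675| ≤ 519|t − 5| < ϵ provided |t − 5| < ϵ/519.
Choosing δ = min(2, ϵ/519) ensures both conditions, hence |(4t^3 + 7t^2 - t + 5) − 675| < ϵ.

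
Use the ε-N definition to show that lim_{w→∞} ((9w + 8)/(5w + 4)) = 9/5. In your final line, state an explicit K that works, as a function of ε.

K = (4/25)/ε

Let ε > 0. We seek K > 0 such that w > K implies |(9w + 8)/(5w + 4) − (9/5)| < ε.
(9w + 8)/(5w + 4) − (9/5) = (5(9w + 8) − 9(5w + 4)) / (5(5w + 4)) = 4/(5(5w + 4)).
For w > 0 we have 5w + 4 > 5w, so |(9w + 8)/(5w + 4) − (9/5)| = 4/(5(5w + 4)) < 4/(5·5w) = (4/25)/w.
Thus |(9w + 8)/(5w + 4) − (9/5)| < ε whenever w > (4/25)/ε.
Take K = (4/25)/ε. If w > K then |(9w + 8)/(5w + 4) − (9/5)| < (4/25)/w < ε.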